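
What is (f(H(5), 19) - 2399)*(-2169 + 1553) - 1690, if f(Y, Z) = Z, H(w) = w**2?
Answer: 1464390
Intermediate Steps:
(f(H(5), 19) - 2399)*(-2169 + 1553) - 1690 = (19 - 2399)*(-2169 + 1553) - 1690 = -2380*(-616) - 1690 = 1466080 - 1690 = 1464390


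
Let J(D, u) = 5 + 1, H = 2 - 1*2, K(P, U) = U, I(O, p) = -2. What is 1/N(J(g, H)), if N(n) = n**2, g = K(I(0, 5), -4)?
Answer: 1/36 ≈ 0.027778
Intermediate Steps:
g = -4
H = 0 (H = 2 - 2 = 0)
J(D, u) = 6
1/N(J(g, H)) = 1/(6**2) = 1/36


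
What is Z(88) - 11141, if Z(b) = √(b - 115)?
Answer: -11141 + 3*I*√3 ≈ -11141.0 + 5.1962*I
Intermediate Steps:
Z(b) = √(-115 + b)
Z(88) - 11141 = √(-115 + 88) - 11141 = √(-27) - 11141 = 3*I*√3 - 11141 = -11141 + 3*I*√3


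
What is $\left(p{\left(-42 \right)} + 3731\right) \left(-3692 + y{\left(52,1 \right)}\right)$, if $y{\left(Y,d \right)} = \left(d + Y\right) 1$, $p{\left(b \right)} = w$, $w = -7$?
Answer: $-13551636$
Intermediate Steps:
$p{\left(b \right)} = -7$
$y{\left(Y,d \right)} = Y + d$ ($y{\left(Y,d \right)} = \left(Y + d\right) 1 = Y + d$)
$\left(p{\left(-42 \right)} + 3731\right) \left(-3692 + y{\left(52,1 \right)}\right) = \left(-7 + 3731\right) \left(-3692 + \left(52 + 1\right)\right) = 3724 \left(-3692 + 53\right) = 3724 \left(-3639\right) = -13551636$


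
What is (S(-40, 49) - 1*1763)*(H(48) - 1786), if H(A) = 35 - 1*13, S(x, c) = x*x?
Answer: 287532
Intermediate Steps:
S(x, c) = x²
H(A) = 22 (H(A) = 35 - 13 = 22)
(S(-40, 49) - 1*1763)*(H(48) - 1786) = ((-40)² - 1*1763)*(22 - 1786) = (1600 - 1763)*(-1764) = -163*(-1764) = 287532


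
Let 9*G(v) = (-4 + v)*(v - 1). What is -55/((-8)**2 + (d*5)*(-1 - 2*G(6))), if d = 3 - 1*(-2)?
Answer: 495/149 ≈ 3.3221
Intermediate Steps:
G(v) = (-1 + v)*(-4 + v)/9 (G(v) = ((-4 + v)*(v - 1))/9 = ((-4 + v)*(-1 + v))/9 = ((-1 + v)*(-4 + v))/9 = (-1 + v)*(-4 + v)/9)
d = 5 (d = 3 + 2 = 5)
-55/((-8)**2 + (d*5)*(-1 - 2*G(6))) = -55/((-8)**2 + (5*5)*(-1 - 2*(4/9 - 5/9*6 + (1/9)*6**2))) = -55/(64 + 25*(-1 - 2*(4/9 - 10/3 + (1/9)*36))) = -55/(64 + 25*(-1 - 2*(4/9 - 10/3 + 4))) = -55/(64 + 25*(-1 - 2*10/9)) = -55/(64 + 25*(-1 - 1*20/9)) = -55/(64 + 25*(-1 - 20/9)) = -55/(64 + 25*(-29/9)) = -55/(64 - 725/9) = -55/(-149/9) = -9/149*(-55) = 495/149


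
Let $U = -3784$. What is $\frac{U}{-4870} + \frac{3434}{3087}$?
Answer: $\frac{14202394}{7516845} \approx 1.8894$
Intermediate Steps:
$\frac{U}{-4870} + \frac{3434}{3087} = - \frac{3784}{-4870} + \frac{3434}{3087} = \left(-3784\right) \left(- \frac{1}{4870}\right) + 3434 \cdot \frac{1}{3087} = \frac{1892}{2435} + \frac{3434}{3087} = \frac{14202394}{7516845}$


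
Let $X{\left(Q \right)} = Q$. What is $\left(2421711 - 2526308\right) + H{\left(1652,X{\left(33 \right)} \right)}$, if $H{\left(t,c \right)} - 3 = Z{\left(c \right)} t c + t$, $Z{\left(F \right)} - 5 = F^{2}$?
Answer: $59537562$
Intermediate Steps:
$Z{\left(F \right)} = 5 + F^{2}$
$H{\left(t,c \right)} = 3 + t + c t \left(5 + c^{2}\right)$ ($H{\left(t,c \right)} = 3 + \left(\left(5 + c^{2}\right) t c + t\right) = 3 + \left(t \left(5 + c^{2}\right) c + t\right) = 3 + \left(c t \left(5 + c^{2}\right) + t\right) = 3 + \left(t + c t \left(5 + c^{2}\right)\right) = 3 + t + c t \left(5 + c^{2}\right)$)
$\left(2421711 - 2526308\right) + H{\left(1652,X{\left(33 \right)} \right)} = \left(2421711 - 2526308\right) + \left(3 + 1652 + 33 \cdot 1652 \left(5 + 33^{2}\right)\right) = -104597 + \left(3 + 1652 + 33 \cdot 1652 \left(5 + 1089\right)\right) = -104597 + \left(3 + 1652 + 33 \cdot 1652 \cdot 1094\right) = -104597 + \left(3 + 1652 + 59640504\right) = -104597 + 59642159 = 59537562$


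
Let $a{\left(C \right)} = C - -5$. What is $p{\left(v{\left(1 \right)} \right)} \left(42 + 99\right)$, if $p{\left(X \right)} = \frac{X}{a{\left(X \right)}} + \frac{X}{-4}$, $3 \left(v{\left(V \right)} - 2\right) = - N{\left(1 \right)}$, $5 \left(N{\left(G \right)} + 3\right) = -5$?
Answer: $- \frac{611}{10} \approx -61.1$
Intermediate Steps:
$a{\left(C \right)} = 5 + C$ ($a{\left(C \right)} = C + 5 = 5 + C$)
$N{\left(G \right)} = -4$ ($N{\left(G \right)} = -3 + \frac{1}{5} \left(-5\right) = -3 - 1 = -4$)
$v{\left(V \right)} = \frac{10}{3}$ ($v{\left(V \right)} = 2 + \frac{\left(-1\right) \left(-4\right)}{3} = 2 + \frac{1}{3} \cdot 4 = 2 + \frac{4}{3} = \frac{10}{3}$)
$p{\left(X \right)} = - \frac{X}{4} + \frac{X}{5 + X}$ ($p{\left(X \right)} = \frac{X}{5 + X} + \frac{X}{-4} = \frac{X}{5 + X} + X \left(- \frac{1}{4}\right) = \frac{X}{5 + X} - \frac{X}{4} = - \frac{X}{4} + \frac{X}{5 + X}$)
$p{\left(v{\left(1 \right)} \right)} \left(42 + 99\right) = \frac{1}{4} \cdot \frac{10}{3} \frac{1}{5 + \frac{10}{3}} \left(-1 - \frac{10}{3}\right) \left(42 + 99\right) = \frac{1}{4} \cdot \frac{10}{3} \frac{1}{\frac{25}{3}} \left(-1 - \frac{10}{3}\right) 141 = \frac{1}{4} \cdot \frac{10}{3} \cdot \frac{3}{25} \left(- \frac{13}{3}\right) 141 = \left(- \frac{13}{30}\right) 141 = - \frac{611}{10}$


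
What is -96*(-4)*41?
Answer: 15744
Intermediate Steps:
-96*(-4)*41 = -24*(-16)*41 = 384*41 = 15744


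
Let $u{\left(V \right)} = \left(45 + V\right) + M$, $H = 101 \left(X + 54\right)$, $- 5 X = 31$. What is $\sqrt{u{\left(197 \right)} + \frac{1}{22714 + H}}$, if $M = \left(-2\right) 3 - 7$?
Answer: $\frac{\sqrt{482522635166}}{45903} \approx 15.133$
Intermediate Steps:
$X = - \frac{31}{5}$ ($X = \left(- \frac{1}{5}\right) 31 = - \frac{31}{5} \approx -6.2$)
$M = -13$ ($M = -6 - 7 = -13$)
$H = \frac{24139}{5}$ ($H = 101 \left(- \frac{31}{5} + 54\right) = 101 \cdot \frac{239}{5} = \frac{24139}{5} \approx 4827.8$)
$u{\left(V \right)} = 32 + V$ ($u{\left(V \right)} = \left(45 + V\right) - 13 = 32 + V$)
$\sqrt{u{\left(197 \right)} + \frac{1}{22714 + H}} = \sqrt{\left(32 + 197\right) + \frac{1}{22714 + \frac{24139}{5}}} = \sqrt{229 + \frac{1}{\frac{137709}{5}}} = \sqrt{229 + \frac{5}{137709}} = \sqrt{\frac{31535366}{137709}} = \frac{\sqrt{482522635166}}{45903}$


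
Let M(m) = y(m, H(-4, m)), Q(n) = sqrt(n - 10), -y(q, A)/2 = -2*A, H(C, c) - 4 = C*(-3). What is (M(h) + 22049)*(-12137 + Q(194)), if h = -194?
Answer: -268385481 + 44226*sqrt(46) ≈ -2.6809e+8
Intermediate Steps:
H(C, c) = 4 - 3*C (H(C, c) = 4 + C*(-3) = 4 - 3*C)
y(q, A) = 4*A (y(q, A) = -(-4)*A = 4*A)
Q(n) = sqrt(-10 + n)
M(m) = 64 (M(m) = 4*(4 - 3*(-4)) = 4*(4 + 12) = 4*16 = 64)
(M(h) + 22049)*(-12137 + Q(194)) = (64 + 22049)*(-12137 + sqrt(-10 + 194)) = 22113*(-12137 + sqrt(184)) = 22113*(-12137 + 2*sqrt(46)) = -268385481 + 44226*sqrt(46)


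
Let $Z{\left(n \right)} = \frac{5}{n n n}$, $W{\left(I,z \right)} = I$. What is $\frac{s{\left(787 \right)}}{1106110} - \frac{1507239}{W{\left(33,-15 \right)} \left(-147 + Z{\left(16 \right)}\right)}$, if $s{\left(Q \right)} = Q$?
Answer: $\frac{2276250894329579}{7325962311470} \approx 310.71$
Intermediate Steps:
$Z{\left(n \right)} = \frac{5}{n^{3}}$ ($Z{\left(n \right)} = \frac{5}{n^{2} n} = \frac{5}{n^{3}}$)
$\frac{s{\left(787 \right)}}{1106110} - \frac{1507239}{W{\left(33,-15 \right)} \left(-147 + Z{\left(16 \right)}\right)} = \frac{787}{1106110} - \frac{1507239}{33 \left(-147 + \frac{5}{4096}\right)} = \frac{787}{1106110} - \frac{1507239}{33 \left(- \frac{602107}{4096}\right)} = \frac{787}{1106110} - \frac{1507239}{- \frac{19869531}{4096}} = \frac{787}{1106110} - - \frac{2057883648}{6623177} = \frac{787}{1106110} + \frac{2057883648}{6623177} = \frac{2276250894329579}{7325962311470}$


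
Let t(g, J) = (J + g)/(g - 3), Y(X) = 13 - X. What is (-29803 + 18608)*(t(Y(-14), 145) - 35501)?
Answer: 2384120785/6 ≈ 3.9735e+8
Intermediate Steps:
t(g, J) = (J + g)/(-3 + g)
(-29803 + 18608)*(t(Y(-14), 145) - 35501) = (-29803 + 18608)*((145 + (13 - 1*(-14)))/(-3 + (13 - 1*(-14))) - 35501) = -11195*((145 + (13 + 14))/(-3 + (13 + 14)) - 35501) = -11195*((145 + 27)/(-3 + 27) - 35501) = -11195*(172/24 - 35501) = -11195*((1/24)*172 - 35501) = -11195*(43/6 - 35501) = -11195*(-212963/6) = 2384120785/6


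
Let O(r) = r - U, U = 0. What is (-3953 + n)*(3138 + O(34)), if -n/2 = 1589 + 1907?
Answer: -34717540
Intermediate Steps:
n = -6992 (n = -2*(1589 + 1907) = -2*3496 = -6992)
O(r) = r (O(r) = r - 1*0 = r + 0 = r)
(-3953 + n)*(3138 + O(34)) = (-3953 - 6992)*(3138 + 34) = -10945*3172 = -34717540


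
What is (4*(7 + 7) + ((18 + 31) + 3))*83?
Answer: 8964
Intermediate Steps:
(4*(7 + 7) + ((18 + 31) + 3))*83 = (4*14 + (49 + 3))*83 = (56 + 52)*83 = 108*83 = 8964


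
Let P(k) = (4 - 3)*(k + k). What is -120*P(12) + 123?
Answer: -2757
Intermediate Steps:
P(k) = 2*k (P(k) = 1*(2*k) = 2*k)
-120*P(12) + 123 = -240*12 + 123 = -120*24 + 123 = -2880 + 123 = -2757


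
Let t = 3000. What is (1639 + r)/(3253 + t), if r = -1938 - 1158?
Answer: -1457/6253 ≈ -0.23301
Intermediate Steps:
r = -3096
(1639 + r)/(3253 + t) = (1639 - 3096)/(3253 + 3000) = -1457/6253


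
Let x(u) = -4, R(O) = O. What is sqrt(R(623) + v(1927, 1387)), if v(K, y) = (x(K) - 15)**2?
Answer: 2*sqrt(246) ≈ 31.369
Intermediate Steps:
v(K, y) = 361 (v(K, y) = (-4 - 15)**2 = (-19)**2 = 361)
sqrt(R(623) + v(1927, 1387)) = sqrt(623 + 361) = sqrt(984) = 2*sqrt(246)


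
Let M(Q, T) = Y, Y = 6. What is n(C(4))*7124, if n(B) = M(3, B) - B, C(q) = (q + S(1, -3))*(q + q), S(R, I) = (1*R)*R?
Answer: -242216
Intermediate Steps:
M(Q, T) = 6
S(R, I) = R**2 (S(R, I) = R*R = R**2)
C(q) = 2*q*(1 + q) (C(q) = (q + 1**2)*(q + q) = (q + 1)*(2*q) = (1 + q)*(2*q) = 2*q*(1 + q))
n(B) = 6 - B
n(C(4))*7124 = (6 - 2*4*(1 + 4))*7124 = (6 - 2*4*5)*7124 = (6 - 1*40)*7124 = (6 - 40)*7124 = -34*7124 = -242216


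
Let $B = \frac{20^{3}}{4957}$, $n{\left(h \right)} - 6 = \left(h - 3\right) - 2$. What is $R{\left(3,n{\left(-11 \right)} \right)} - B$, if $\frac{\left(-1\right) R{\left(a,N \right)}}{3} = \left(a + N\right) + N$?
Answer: $\frac{244807}{4957} \approx 49.386$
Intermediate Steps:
$n{\left(h \right)} = 1 + h$ ($n{\left(h \right)} = 6 + \left(\left(h - 3\right) - 2\right) = 6 + \left(\left(-3 + h\right) - 2\right) = 6 + \left(-5 + h\right) = 1 + h$)
$R{\left(a,N \right)} = - 6 N - 3 a$ ($R{\left(a,N \right)} = - 3 \left(\left(a + N\right) + N\right) = - 3 \left(\left(N + a\right) + N\right) = - 3 \left(a + 2 N\right) = - 6 N - 3 a$)
$B = \frac{8000}{4957}$ ($B = 8000 \cdot \frac{1}{4957} = \frac{8000}{4957} \approx 1.6139$)
$R{\left(3,n{\left(-11 \right)} \right)} - B = \left(- 6 \left(1 - 11\right) - 9\right) - \frac{8000}{4957} = \left(\left(-6\right) \left(-10\right) - 9\right) - \frac{8000}{4957} = \left(60 - 9\right) - \frac{8000}{4957} = 51 - \frac{8000}{4957} = \frac{244807}{4957}$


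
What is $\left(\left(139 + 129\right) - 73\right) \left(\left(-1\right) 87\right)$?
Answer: $-16965$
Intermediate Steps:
$\left(\left(139 + 129\right) - 73\right) \left(\left(-1\right) 87\right) = \left(268 - 73\right) \left(-87\right) = 195 \left(-87\right) = -16965$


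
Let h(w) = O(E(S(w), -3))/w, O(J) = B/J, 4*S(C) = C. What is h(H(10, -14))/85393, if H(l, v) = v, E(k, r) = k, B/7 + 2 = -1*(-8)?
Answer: 6/597751 ≈ 1.0038e-5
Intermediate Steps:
S(C) = C/4
B = 42 (B = -14 + 7*(-1*(-8)) = -14 + 7*8 = -14 + 56 = 42)
O(J) = 42/J
h(w) = 168/w² (h(w) = (42/((w/4)))/w = (42*(4/w))/w = (168/w)/w = 168/w²)
h(H(10, -14))/85393 = (168/(-14)²)/85393 = (168*(1/196))*(1/85393) = (6/7)*(1/85393) = 6/597751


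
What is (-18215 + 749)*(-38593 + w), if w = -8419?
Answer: 821111592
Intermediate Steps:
(-18215 + 749)*(-38593 + w) = (-18215 + 749)*(-38593 - 8419) = -17466*(-47012) = 821111592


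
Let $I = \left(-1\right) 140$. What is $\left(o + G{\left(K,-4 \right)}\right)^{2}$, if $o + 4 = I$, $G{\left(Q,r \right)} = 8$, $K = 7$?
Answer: $18496$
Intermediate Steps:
$I = -140$
$o = -144$ ($o = -4 - 140 = -144$)
$\left(o + G{\left(K,-4 \right)}\right)^{2} = \left(-144 + 8\right)^{2} = \left(-136\right)^{2} = 18496$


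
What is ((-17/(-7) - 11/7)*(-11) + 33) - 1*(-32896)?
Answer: 230437/7 ≈ 32920.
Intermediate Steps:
((-17/(-7) - 11/7)*(-11) + 33) - 1*(-32896) = ((-17*(-⅐) - 11*⅐)*(-11) + 33) + 32896 = ((17/7 - 11/7)*(-11) + 33) + 32896 = ((6/7)*(-11) + 33) + 32896 = (-66/7 + 33) + 32896 = 165/7 + 32896 = 230437/7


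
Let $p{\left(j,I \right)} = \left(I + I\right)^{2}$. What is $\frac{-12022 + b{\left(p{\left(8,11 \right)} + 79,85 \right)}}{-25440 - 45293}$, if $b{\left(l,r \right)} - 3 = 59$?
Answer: $\frac{920}{5441} \approx 0.16909$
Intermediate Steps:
$p{\left(j,I \right)} = 4 I^{2}$ ($p{\left(j,I \right)} = \left(2 I\right)^{2} = 4 I^{2}$)
$b{\left(l,r \right)} = 62$ ($b{\left(l,r \right)} = 3 + 59 = 62$)
$\frac{-12022 + b{\left(p{\left(8,11 \right)} + 79,85 \right)}}{-25440 - 45293} = \frac{-12022 + 62}{-25440 - 45293} = - \frac{11960}{-70733} = \left(-11960\right) \left(- \frac{1}{70733}\right) = \frac{920}{5441}$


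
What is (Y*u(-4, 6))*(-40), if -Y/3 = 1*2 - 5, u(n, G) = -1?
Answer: 360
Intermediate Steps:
Y = 9 (Y = -3*(1*2 - 5) = -3*(2 - 5) = -3*(-3) = 9)
(Y*u(-4, 6))*(-40) = (9*(-1))*(-40) = -9*(-40) = 360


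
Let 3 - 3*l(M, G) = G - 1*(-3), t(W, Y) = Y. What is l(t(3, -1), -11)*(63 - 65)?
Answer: -22/3 ≈ -7.3333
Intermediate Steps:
l(M, G) = -G/3 (l(M, G) = 1 - (G - 1*(-3))/3 = 1 - (G + 3)/3 = 1 - (3 + G)/3 = 1 + (-1 - G/3) = -G/3)
l(t(3, -1), -11)*(63 - 65) = (-⅓*(-11))*(63 - 65) = (11/3)*(-2) = -22/3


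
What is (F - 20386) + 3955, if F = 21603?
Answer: 5172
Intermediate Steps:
(F - 20386) + 3955 = (21603 - 20386) + 3955 = 1217 + 3955 = 5172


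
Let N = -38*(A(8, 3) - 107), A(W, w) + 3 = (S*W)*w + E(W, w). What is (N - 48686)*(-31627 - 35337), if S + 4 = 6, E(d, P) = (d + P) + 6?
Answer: 3145700864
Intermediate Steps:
E(d, P) = 6 + P + d (E(d, P) = (P + d) + 6 = 6 + P + d)
S = 2 (S = -4 + 6 = 2)
A(W, w) = 3 + W + w + 2*W*w (A(W, w) = -3 + ((2*W)*w + (6 + w + W)) = -3 + (2*W*w + (6 + W + w)) = -3 + (6 + W + w + 2*W*w) = 3 + W + w + 2*W*w)
N = 1710 (N = -38*((3 + 8 + 3 + 2*8*3) - 107) = -38*((3 + 8 + 3 + 48) - 107) = -38*(62 - 107) = -38*(-45) = 1710)
(N - 48686)*(-31627 - 35337) = (1710 - 48686)*(-31627 - 35337) = -46976*(-66964) = 3145700864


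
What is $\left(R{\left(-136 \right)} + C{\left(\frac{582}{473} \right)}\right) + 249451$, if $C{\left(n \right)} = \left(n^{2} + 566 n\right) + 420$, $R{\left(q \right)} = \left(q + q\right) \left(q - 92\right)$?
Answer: $\frac{69934317223}{223729} \approx 3.1259 \cdot 10^{5}$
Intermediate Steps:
$R{\left(q \right)} = 2 q \left(-92 + q\right)$
$C{\left(n \right)} = 420 + n^{2} + 566 n$
$\left(R{\left(-136 \right)} + C{\left(\frac{582}{473} \right)}\right) + 249451 = \left(2 \left(-136\right) \left(-92 - 136\right) + \left(420 + \left(\frac{582}{473}\right)^{2} + 566 \cdot \frac{582}{473}\right)\right) + 249451 = \left(2 \left(-136\right) \left(-228\right) + \left(420 + \left(582 \cdot \frac{1}{473}\right)^{2} + 566 \cdot 582 \cdot \frac{1}{473}\right)\right) + 249451 = \left(62016 + \left(420 + \left(\frac{582}{473}\right)^{2} + 566 \cdot \frac{582}{473}\right)\right) + 249451 = \left(62016 + \left(420 + \frac{338724}{223729} + \frac{329412}{473}\right)\right) + 249451 = \left(62016 + \frac{250116780}{223729}\right) + 249451 = \frac{14124894444}{223729} + 249451 = \frac{69934317223}{223729}$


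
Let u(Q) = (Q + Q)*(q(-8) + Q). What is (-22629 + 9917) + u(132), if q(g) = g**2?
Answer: 39032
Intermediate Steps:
u(Q) = 2*Q*(64 + Q) (u(Q) = (Q + Q)*((-8)**2 + Q) = (2*Q)*(64 + Q) = 2*Q*(64 + Q))
(-22629 + 9917) + u(132) = (-22629 + 9917) + 2*132*(64 + 132) = -12712 + 2*132*196 = -12712 + 51744 = 39032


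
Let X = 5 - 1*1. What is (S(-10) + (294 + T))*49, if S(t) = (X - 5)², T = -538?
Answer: -11907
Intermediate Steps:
X = 4 (X = 5 - 1 = 4)
S(t) = 1 (S(t) = (4 - 5)² = (-1)² = 1)
(S(-10) + (294 + T))*49 = (1 + (294 - 538))*49 = (1 - 244)*49 = -243*49 = -11907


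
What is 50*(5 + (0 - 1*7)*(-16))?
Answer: 5850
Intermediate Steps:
50*(5 + (0 - 1*7)*(-16)) = 50*(5 + (0 - 7)*(-16)) = 50*(5 - 7*(-16)) = 50*(5 + 112) = 50*117 = 5850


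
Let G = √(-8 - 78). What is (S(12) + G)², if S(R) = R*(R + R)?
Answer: (288 + I*√86)² ≈ 82858.0 + 5341.6*I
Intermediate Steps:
G = I*√86 (G = √(-86) = I*√86 ≈ 9.2736*I)
S(R) = 2*R² (S(R) = R*(2*R) = 2*R²)
(S(12) + G)² = (2*12² + I*√86)² = (2*144 + I*√86)² = (288 + I*√86)²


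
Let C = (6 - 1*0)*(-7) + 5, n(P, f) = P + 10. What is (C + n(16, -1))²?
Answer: 121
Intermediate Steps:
n(P, f) = 10 + P
C = -37 (C = (6 + 0)*(-7) + 5 = 6*(-7) + 5 = -42 + 5 = -37)
(C + n(16, -1))² = (-37 + (10 + 16))² = (-37 + 26)² = (-11)² = 121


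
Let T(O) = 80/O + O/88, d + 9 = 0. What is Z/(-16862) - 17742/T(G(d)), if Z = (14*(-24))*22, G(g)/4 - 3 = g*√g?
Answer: -2907344231418/220563391 - 785136726*I/26161 ≈ -13181.0 - 30012.0*I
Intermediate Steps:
d = -9 (d = -9 + 0 = -9)
G(g) = 12 + 4*g^(3/2) (G(g) = 12 + 4*(g*√g) = 12 + 4*g^(3/2))
T(O) = 80/O + O/88 (T(O) = 80/O + O*(1/88) = 80/O + O/88)
Z = -7392 (Z = -336*22 = -7392)
Z/(-16862) - 17742/T(G(d)) = -7392/(-16862) - 17742/(80/(12 + 4*(-9)^(3/2)) + (12 + 4*(-9)^(3/2))/88) = -7392*(-1/16862) - 17742/(80/(12 + 4*(-27*I)) + (12 + 4*(-27*I))/88) = 3696/8431 - 17742/(80/(12 - 108*I) + (12 - 108*I)/88) = 3696/8431 - 17742/(80*((12 + 108*I)/11808) + (3/22 - 27*I/22)) = 3696/8431 - 17742/(5*(12 + 108*I)/738 + (3/22 - 27*I/22)) = 3696/8431 - 17742/(3/22 - 27*I/22 + 5*(12 + 108*I)/738)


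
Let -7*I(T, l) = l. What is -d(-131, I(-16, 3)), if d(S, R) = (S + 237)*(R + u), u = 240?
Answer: -177762/7 ≈ -25395.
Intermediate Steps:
I(T, l) = -l/7
d(S, R) = (237 + S)*(240 + R) (d(S, R) = (S + 237)*(R + 240) = (237 + S)*(240 + R))
-d(-131, I(-16, 3)) = -(56880 + 237*(-1/7*3) + 240*(-131) - 1/7*3*(-131)) = -(56880 + 237*(-3/7) - 31440 - 3/7*(-131)) = -(56880 - 711/7 - 31440 + 393/7) = -1*177762/7 = -177762/7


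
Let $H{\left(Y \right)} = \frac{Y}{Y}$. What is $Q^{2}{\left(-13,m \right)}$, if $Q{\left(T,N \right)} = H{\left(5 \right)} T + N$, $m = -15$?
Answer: $784$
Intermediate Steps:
$H{\left(Y \right)} = 1$
$Q{\left(T,N \right)} = N + T$ ($Q{\left(T,N \right)} = 1 T + N = T + N = N + T$)
$Q^{2}{\left(-13,m \right)} = \left(-15 - 13\right)^{2} = \left(-28\right)^{2} = 784$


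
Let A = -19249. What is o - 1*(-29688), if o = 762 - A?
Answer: 49699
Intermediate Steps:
o = 20011 (o = 762 - 1*(-19249) = 762 + 19249 = 20011)
o - 1*(-29688) = 20011 - 1*(-29688) = 20011 + 29688 = 49699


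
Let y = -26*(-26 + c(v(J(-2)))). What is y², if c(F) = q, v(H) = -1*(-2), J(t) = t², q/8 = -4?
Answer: 2274064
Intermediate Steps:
q = -32 (q = 8*(-4) = -32)
v(H) = 2
c(F) = -32
y = 1508 (y = -26*(-26 - 32) = -26*(-58) = 1508)
y² = 1508² = 2274064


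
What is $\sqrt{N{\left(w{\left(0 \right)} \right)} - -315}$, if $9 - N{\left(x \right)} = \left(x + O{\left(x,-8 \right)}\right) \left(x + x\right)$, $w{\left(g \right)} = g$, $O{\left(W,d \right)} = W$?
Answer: $18$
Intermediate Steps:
$N{\left(x \right)} = 9 - 4 x^{2}$ ($N{\left(x \right)} = 9 - \left(x + x\right) \left(x + x\right) = 9 - 2 x 2 x = 9 - 4 x^{2}$)
$\sqrt{N{\left(w{\left(0 \right)} \right)} - -315} = \sqrt{\left(9 - 4 \cdot 0^{2}\right) - -315} = \sqrt{\left(9 - 0\right) + \left(340 - 25\right)} = \sqrt{\left(9 + 0\right) + 315} = \sqrt{9 + 315} = \sqrt{324} = 18$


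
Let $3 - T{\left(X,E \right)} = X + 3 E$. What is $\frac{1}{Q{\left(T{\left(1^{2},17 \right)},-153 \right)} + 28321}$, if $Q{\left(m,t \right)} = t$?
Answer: $\frac{1}{28168} \approx 3.5501 \cdot 10^{-5}$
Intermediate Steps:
$T{\left(X,E \right)} = 3 - X - 3 E$ ($T{\left(X,E \right)} = 3 - \left(X + 3 E\right) = 3 - X - 3 E$)
$\frac{1}{Q{\left(T{\left(1^{2},17 \right)},-153 \right)} + 28321} = \frac{1}{-153 + 28321} = \frac{1}{28168}$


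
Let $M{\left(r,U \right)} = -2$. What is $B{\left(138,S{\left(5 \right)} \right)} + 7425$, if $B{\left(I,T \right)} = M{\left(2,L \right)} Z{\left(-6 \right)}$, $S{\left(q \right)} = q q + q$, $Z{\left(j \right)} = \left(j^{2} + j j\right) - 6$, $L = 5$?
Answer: $7293$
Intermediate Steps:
$Z{\left(j \right)} = -6 + 2 j^{2}$ ($Z{\left(j \right)} = \left(j^{2} + j^{2}\right) - 6 = 2 j^{2} - 6 = -6 + 2 j^{2}$)
$S{\left(q \right)} = q + q^{2}$ ($S{\left(q \right)} = q^{2} + q = q + q^{2}$)
$B{\left(I,T \right)} = -132$ ($B{\left(I,T \right)} = - 2 \left(-6 + 2 \left(-6\right)^{2}\right) = - 2 \left(-6 + 2 \cdot 36\right) = - 2 \left(-6 + 72\right) = \left(-2\right) 66 = -132$)
$B{\left(138,S{\left(5 \right)} \right)} + 7425 = -132 + 7425 = 7293$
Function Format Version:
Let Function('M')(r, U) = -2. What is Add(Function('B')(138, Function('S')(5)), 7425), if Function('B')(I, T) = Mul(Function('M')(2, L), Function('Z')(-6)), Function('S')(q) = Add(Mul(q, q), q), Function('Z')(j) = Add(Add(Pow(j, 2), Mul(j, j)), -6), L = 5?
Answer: 7293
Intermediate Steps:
Function('Z')(j) = Add(-6, Mul(2, Pow(j, 2))) (Function('Z')(j) = Add(Add(Pow(j, 2), Pow(j, 2)), -6) = Add(Mul(2, Pow(j, 2)), -6) = Add(-6, Mul(2, Pow(j, 2))))
Function('S')(q) = Add(q, Pow(q, 2)) (Function('S')(q) = Add(Pow(q, 2), q) = Add(q, Pow(q, 2)))
Function('B')(I, T) = -132 (Function('B')(I, T) = Mul(-2, Add(-6, Mul(2, Pow(-6, 2)))) = Mul(-2, Add(-6, Mul(2, 36))) = Mul(-2, Add(-6, 72)) = Mul(-2, 66) = -132)
Add(Function('B')(138, Function('S')(5)), 7425) = Add(-132, 7425) = 7293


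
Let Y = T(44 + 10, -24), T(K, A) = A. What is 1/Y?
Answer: -1/24 ≈ -0.041667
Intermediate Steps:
Y = -24
1/Y = 1/(-24) = -1/24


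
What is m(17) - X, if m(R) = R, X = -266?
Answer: 283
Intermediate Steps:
m(17) - X = 17 - 1*(-266) = 17 + 266 = 283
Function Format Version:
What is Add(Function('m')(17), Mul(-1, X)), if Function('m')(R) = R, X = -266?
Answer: 283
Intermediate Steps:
Add(Function('m')(17), Mul(-1, X)) = Add(17, Mul(-1, -266)) = Add(17, 266) = 283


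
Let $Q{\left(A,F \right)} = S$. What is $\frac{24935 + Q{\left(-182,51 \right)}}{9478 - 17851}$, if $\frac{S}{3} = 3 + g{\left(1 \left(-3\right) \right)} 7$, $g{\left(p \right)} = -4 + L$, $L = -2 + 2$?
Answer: $- \frac{24860}{8373} \approx -2.9691$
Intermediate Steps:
$L = 0$
$g{\left(p \right)} = -4$ ($g{\left(p \right)} = -4 + 0 = -4$)
$S = -75$ ($S = 3 \left(3 - 28\right) = 3 \left(-25\right) = -75$)
$Q{\left(A,F \right)} = -75$
$\frac{24935 + Q{\left(-182,51 \right)}}{9478 - 17851} = \frac{24935 - 75}{9478 - 17851} = \frac{24860}{-8373} = 24860 \left(- \frac{1}{8373}\right) = - \frac{24860}{8373}$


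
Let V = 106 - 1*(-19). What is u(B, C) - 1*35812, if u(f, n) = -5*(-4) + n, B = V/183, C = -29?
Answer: -35821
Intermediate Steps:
V = 125 (V = 106 + 19 = 125)
B = 125/183 ≈ 0.68306
u(f, n) = 20 + n
u(B, C) - 1*35812 = (20 - 29) - 1*35812 = -9 - 35812 = -35821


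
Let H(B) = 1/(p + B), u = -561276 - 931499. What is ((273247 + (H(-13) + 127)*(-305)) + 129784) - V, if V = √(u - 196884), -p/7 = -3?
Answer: 2914063/8 - I*√1689659 ≈ 3.6426e+5 - 1299.9*I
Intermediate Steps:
p = 21 (p = -7*(-3) = 21)
u = -1492775
H(B) = 1/(21 + B)
V = I*√1689659 (V = √(-1492775 - 196884) = √(-1689659) = I*√1689659 ≈ 1299.9*I)
((273247 + (H(-13) + 127)*(-305)) + 129784) - V = ((273247 + (1/(21 - 13) + 127)*(-305)) + 129784) - I*√1689659 = ((273247 + (1/8 + 127)*(-305)) + 129784) - I*√1689659 = ((273247 + (⅛ + 127)*(-305)) + 129784) - I*√1689659 = ((273247 + (1017/8)*(-305)) + 129784) - I*√1689659 = ((273247 - 310185/8) + 129784) - I*√1689659 = (1875791/8 + 129784) - I*√1689659 = 2914063/8 - I*√1689659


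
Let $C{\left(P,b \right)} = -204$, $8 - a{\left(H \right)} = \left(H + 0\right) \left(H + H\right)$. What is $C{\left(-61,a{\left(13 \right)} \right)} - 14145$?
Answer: $-14349$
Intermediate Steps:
$a{\left(H \right)} = 8 - 2 H^{2}$ ($a{\left(H \right)} = 8 - \left(H + 0\right) \left(H + H\right) = 8 - H 2 H = 8 - 2 H^{2}$)
$C{\left(-61,a{\left(13 \right)} \right)} - 14145 = -204 - 14145 = -14349$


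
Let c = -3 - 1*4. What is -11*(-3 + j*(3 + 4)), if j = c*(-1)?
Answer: -506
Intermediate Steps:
c = -7 (c = -3 - 4 = -7)
j = 7 (j = -7*(-1) = 7)
-11*(-3 + j*(3 + 4)) = -11*(-3 + 7*(3 + 4)) = -11*(-3 + 7*7) = -11*(-3 + 49) = -11*46 = -506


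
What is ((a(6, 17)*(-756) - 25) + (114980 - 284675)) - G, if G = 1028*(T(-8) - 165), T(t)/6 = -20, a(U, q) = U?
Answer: 118724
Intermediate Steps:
T(t) = -120 (T(t) = 6*(-20) = -120)
G = -292980 (G = 1028*(-120 - 165) = 1028*(-285) = -292980)
((a(6, 17)*(-756) - 25) + (114980 - 284675)) - G = ((6*(-756) - 25) + (114980 - 284675)) - 1*(-292980) = ((-4536 - 25) - 169695) + 292980 = (-4561 - 169695) + 292980 = -174256 + 292980 = 118724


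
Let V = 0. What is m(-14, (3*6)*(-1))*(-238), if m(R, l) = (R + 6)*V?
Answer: 0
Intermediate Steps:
m(R, l) = 0 (m(R, l) = (R + 6)*0 = (6 + R)*0 = 0)
m(-14, (3*6)*(-1))*(-238) = 0*(-238) = 0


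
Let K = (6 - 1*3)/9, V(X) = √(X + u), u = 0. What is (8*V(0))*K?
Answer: 0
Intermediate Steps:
V(X) = √X (V(X) = √(X + 0) = √X)
K = ⅓ (K = (6 - 3)*(⅑) = 3*(⅑) = ⅓ ≈ 0.33333)
(8*V(0))*K = (8*√0)*(⅓) = (8*0)*(⅓) = 0*(⅓) = 0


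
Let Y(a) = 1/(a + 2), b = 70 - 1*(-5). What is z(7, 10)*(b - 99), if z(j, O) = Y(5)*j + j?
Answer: -192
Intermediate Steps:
b = 75 (b = 70 + 5 = 75)
Y(a) = 1/(2 + a)
z(j, O) = 8*j/7 (z(j, O) = j/(2 + 5) + j = j/7 + j = 8*j/7)
z(7, 10)*(b - 99) = ((8/7)*7)*(75 - 99) = 8*(-24) = -192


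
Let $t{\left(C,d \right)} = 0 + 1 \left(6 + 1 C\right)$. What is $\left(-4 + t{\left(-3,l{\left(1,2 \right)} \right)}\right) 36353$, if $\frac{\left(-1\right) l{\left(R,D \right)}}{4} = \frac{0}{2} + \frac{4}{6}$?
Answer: $-36353$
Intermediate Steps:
$l{\left(R,D \right)} = - \frac{8}{3}$ ($l{\left(R,D \right)} = - 4 \left(\frac{0}{2} + \frac{4}{6}\right) = - 4 \left(0 \cdot \frac{1}{2} + 4 \cdot \frac{1}{6}\right) = - 4 \left(0 + \frac{2}{3}\right) = \left(-4\right) \frac{2}{3} = - \frac{8}{3}$)
$t{\left(C,d \right)} = 6 + C$ ($t{\left(C,d \right)} = 0 + 1 \left(6 + C\right) = 0 + \left(6 + C\right) = 6 + C$)
$\left(-4 + t{\left(-3,l{\left(1,2 \right)} \right)}\right) 36353 = \left(-4 + \left(6 - 3\right)\right) 36353 = \left(-4 + 3\right) 36353 = \left(-1\right) 36353 = -36353$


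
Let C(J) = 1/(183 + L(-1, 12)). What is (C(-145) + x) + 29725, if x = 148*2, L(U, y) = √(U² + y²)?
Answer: 1001020407/33344 - √145/33344 ≈ 30021.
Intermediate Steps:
x = 296
C(J) = 1/(183 + √145) (C(J) = 1/(183 + √((-1)² + 12²)) = 1/(183 + √(1 + 144)) = 1/(183 + √145))
(C(-145) + x) + 29725 = ((183/33344 - √145/33344) + 296) + 29725 = (9870007/33344 - √145/33344) + 29725 = 1001020407/33344 - √145/33344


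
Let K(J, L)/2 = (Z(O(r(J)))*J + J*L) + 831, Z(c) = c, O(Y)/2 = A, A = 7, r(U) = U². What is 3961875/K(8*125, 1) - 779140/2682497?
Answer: 3534349557065/28311073338 ≈ 124.84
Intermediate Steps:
O(Y) = 14 (O(Y) = 2*7 = 14)
K(J, L) = 1662 + 28*J + 2*J*L (K(J, L) = 2*((14*J + J*L) + 831) = 2*(831 + 14*J + J*L) = 1662 + 28*J + 2*J*L)
3961875/K(8*125, 1) - 779140/2682497 = 3961875/(1662 + 28*(8*125) + 2*(8*125)*1) - 779140/2682497 = 3961875/(1662 + 28*1000 + 2*1000*1) - 779140*1/2682497 = 3961875/(1662 + 28000 + 2000) - 779140/2682497 = 3961875/31662 - 779140/2682497 = 3961875*(1/31662) - 779140/2682497 = 1320625/10554 - 779140/2682497 = 3534349557065/28311073338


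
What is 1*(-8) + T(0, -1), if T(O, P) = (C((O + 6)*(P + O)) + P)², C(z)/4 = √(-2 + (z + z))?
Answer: -231 - 8*I*√14 ≈ -231.0 - 29.933*I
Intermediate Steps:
C(z) = 4*√(-2 + 2*z) (C(z) = 4*√(-2 + (z + z)) = 4*√(-2 + 2*z))
T(O, P) = (P + 4*√(-2 + 2*(6 + O)*(O + P)))² (T(O, P) = (4*√(-2 + 2*((O + 6)*(P + O))) + P)² = (4*√(-2 + 2*((6 + O)*(O + P))) + P)² = (4*√(-2 + 2*(6 + O)*(O + P)) + P)² = (P + 4*√(-2 + 2*(6 + O)*(O + P)))²)
1*(-8) + T(0, -1) = 1*(-8) + (-1 + 4*√2*√(-1 + 0² + 6*0 + 6*(-1) + 0*(-1)))² = -8 + (-1 + 4*√2*√(-1 + 0 + 0 - 6 + 0))² = -8 + (-1 + 4*√2*√(-7))² = -8 + (-1 + 4*√2*(I*√7))² = -8 + (-1 + 4*I*√14)²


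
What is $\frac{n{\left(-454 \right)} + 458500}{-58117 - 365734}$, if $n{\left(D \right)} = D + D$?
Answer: $- \frac{457592}{423851} \approx -1.0796$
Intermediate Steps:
$n{\left(D \right)} = 2 D$
$\frac{n{\left(-454 \right)} + 458500}{-58117 - 365734} = \frac{2 \left(-454\right) + 458500}{-58117 - 365734} = \frac{-908 + 458500}{-423851} = 457592 \left(- \frac{1}{423851}\right) = - \frac{457592}{423851}$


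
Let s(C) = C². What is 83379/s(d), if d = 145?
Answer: 83379/21025 ≈ 3.9657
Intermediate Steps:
83379/s(d) = 83379/(145²) = 83379/21025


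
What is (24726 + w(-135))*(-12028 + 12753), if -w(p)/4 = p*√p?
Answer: 17926350 + 1174500*I*√15 ≈ 1.7926e+7 + 4.5488e+6*I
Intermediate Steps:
w(p) = -4*p^(3/2) (w(p) = -4*p*√p = -4*p^(3/2))
(24726 + w(-135))*(-12028 + 12753) = (24726 - (-1620)*I*√15)*(-12028 + 12753) = (24726 - (-1620)*I*√15)*725 = (24726 + 1620*I*√15)*725 = 17926350 + 1174500*I*√15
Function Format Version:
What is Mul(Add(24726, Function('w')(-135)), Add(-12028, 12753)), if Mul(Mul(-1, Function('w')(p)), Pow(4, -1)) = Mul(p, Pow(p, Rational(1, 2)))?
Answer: Add(17926350, Mul(1174500, I, Pow(15, Rational(1, 2)))) ≈ Add(1.7926e+7, Mul(4.5488e+6, I))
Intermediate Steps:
Function('w')(p) = Mul(-4, Pow(p, Rational(3, 2))) (Function('w')(p) = Mul(-4, Mul(p, Pow(p, Rational(1, 2)))) = Mul(-4, Pow(p, Rational(3, 2))))
Mul(Add(24726, Function('w')(-135)), Add(-12028, 12753)) = Mul(Add(24726, Mul(-4, Pow(-135, Rational(3, 2)))), Add(-12028, 12753)) = Mul(Add(24726, Mul(-4, Mul(-405, I, Pow(15, Rational(1, 2))))), 725) = Mul(Add(24726, Mul(1620, I, Pow(15, Rational(1, 2)))), 725) = Add(17926350, Mul(1174500, I, Pow(15, Rational(1, 2))))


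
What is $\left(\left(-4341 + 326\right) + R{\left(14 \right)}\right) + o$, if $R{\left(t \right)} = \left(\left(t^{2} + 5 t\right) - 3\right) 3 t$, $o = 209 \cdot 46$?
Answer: $16645$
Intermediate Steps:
$o = 9614$
$R{\left(t \right)} = t \left(-9 + 3 t^{2} + 15 t\right)$ ($R{\left(t \right)} = \left(-3 + t^{2} + 5 t\right) 3 t = \left(-9 + 3 t^{2} + 15 t\right) t = t \left(-9 + 3 t^{2} + 15 t\right)$)
$\left(\left(-4341 + 326\right) + R{\left(14 \right)}\right) + o = \left(\left(-4341 + 326\right) + 3 \cdot 14 \left(-3 + 14^{2} + 5 \cdot 14\right)\right) + 9614 = \left(-4015 + 3 \cdot 14 \left(-3 + 196 + 70\right)\right) + 9614 = \left(-4015 + 3 \cdot 14 \cdot 263\right) + 9614 = \left(-4015 + 11046\right) + 9614 = 7031 + 9614 = 16645$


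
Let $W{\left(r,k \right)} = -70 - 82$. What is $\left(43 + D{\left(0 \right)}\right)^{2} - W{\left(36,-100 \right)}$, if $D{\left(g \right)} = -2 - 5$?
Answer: $1448$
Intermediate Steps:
$W{\left(r,k \right)} = -152$ ($W{\left(r,k \right)} = -70 - 82 = -152$)
$D{\left(g \right)} = -7$
$\left(43 + D{\left(0 \right)}\right)^{2} - W{\left(36,-100 \right)} = \left(43 - 7\right)^{2} - -152 = 36^{2} + 152 = 1296 + 152 = 1448$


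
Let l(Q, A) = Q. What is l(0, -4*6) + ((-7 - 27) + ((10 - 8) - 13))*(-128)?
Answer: 5760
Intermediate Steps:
l(0, -4*6) + ((-7 - 27) + ((10 - 8) - 13))*(-128) = 0 + ((-7 - 27) + ((10 - 8) - 13))*(-128) = 0 + (-34 + (2 - 13))*(-128) = 0 + (-34 - 11)*(-128) = 0 - 45*(-128) = 0 + 5760 = 5760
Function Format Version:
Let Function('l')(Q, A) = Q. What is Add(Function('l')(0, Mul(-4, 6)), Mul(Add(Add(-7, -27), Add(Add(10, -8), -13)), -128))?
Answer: 5760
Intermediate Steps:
Add(Function('l')(0, Mul(-4, 6)), Mul(Add(Add(-7, -27), Add(Add(10, -8), -13)), -128)) = Add(0, Mul(Add(Add(-7, -27), Add(Add(10, -8), -13)), -128)) = Add(0, Mul(Add(-34, Add(2, -13)), -128)) = Add(0, Mul(Add(-34, -11), -128)) = Add(0, Mul(-45, -128)) = Add(0, 5760) = 5760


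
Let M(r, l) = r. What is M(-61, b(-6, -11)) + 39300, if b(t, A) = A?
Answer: 39239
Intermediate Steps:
M(-61, b(-6, -11)) + 39300 = -61 + 39300 = 39239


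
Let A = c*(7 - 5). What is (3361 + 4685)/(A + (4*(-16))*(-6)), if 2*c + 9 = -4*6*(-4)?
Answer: 2682/157 ≈ 17.083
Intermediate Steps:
c = 87/2 (c = -9/2 + (-4*6*(-4))/2 = -9/2 + (-24*(-4))/2 = -9/2 + (½)*96 = -9/2 + 48 = 87/2 ≈ 43.500)
A = 87 (A = 87*(7 - 5)/2 = (87/2)*2 = 87)
(3361 + 4685)/(A + (4*(-16))*(-6)) = (3361 + 4685)/(87 + (4*(-16))*(-6)) = 8046/(87 - 64*(-6)) = 8046/(87 + 384) = 8046/471 = 8046*(1/471) = 2682/157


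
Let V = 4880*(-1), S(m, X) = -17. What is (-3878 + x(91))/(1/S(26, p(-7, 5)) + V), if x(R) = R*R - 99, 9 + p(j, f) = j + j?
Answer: -73168/82961 ≈ -0.88196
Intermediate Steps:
p(j, f) = -9 + 2*j (p(j, f) = -9 + (j + j) = -9 + 2*j)
x(R) = -99 + R**2 (x(R) = R**2 - 99 = -99 + R**2)
V = -4880
(-3878 + x(91))/(1/S(26, p(-7, 5)) + V) = (-3878 + (-99 + 91**2))/(1/(-17) - 4880) = (-3878 + (-99 + 8281))/(-1/17 - 4880) = (-3878 + 8182)/(-82961/17) = 4304*(-17/82961) = -73168/82961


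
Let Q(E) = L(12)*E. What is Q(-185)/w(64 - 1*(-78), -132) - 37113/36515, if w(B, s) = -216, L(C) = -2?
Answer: -10763479/3943620 ≈ -2.7293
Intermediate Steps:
Q(E) = -2*E
Q(-185)/w(64 - 1*(-78), -132) - 37113/36515 = -2*(-185)/(-216) - 37113/36515 = 370*(-1/216) - 37113*1/36515 = -185/108 - 37113/36515 = -10763479/3943620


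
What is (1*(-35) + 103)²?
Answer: 4624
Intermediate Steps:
(1*(-35) + 103)² = (-35 + 103)² = 68² = 4624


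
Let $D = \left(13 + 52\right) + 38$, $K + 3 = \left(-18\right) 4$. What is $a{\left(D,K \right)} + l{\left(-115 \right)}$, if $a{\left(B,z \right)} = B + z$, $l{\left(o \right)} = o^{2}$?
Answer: $13253$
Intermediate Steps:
$K = -75$ ($K = -3 - 72 = -75$)
$D = 103$ ($D = 65 + 38 = 103$)
$a{\left(D,K \right)} + l{\left(-115 \right)} = \left(103 - 75\right) + \left(-115\right)^{2} = 28 + 13225 = 13253$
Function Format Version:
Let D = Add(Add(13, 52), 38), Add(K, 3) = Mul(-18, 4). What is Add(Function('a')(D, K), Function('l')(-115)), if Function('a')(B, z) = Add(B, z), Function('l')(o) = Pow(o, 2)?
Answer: 13253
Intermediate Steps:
K = -75 (K = Add(-3, Mul(-18, 4)) = Add(-3, -72) = -75)
D = 103 (D = Add(65, 38) = 103)
Add(Function('a')(D, K), Function('l')(-115)) = Add(Add(103, -75), Pow(-115, 2)) = Add(28, 13225) = 13253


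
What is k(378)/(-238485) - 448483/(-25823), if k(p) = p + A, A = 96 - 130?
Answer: 15278226449/879771165 ≈ 17.366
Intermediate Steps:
A = -34
k(p) = -34 + p (k(p) = p - 34 = -34 + p)
k(378)/(-238485) - 448483/(-25823) = (-34 + 378)/(-238485) - 448483/(-25823) = 344*(-1/238485) - 448483*(-1/25823) = -344/238485 + 64069/3689 = 15278226449/879771165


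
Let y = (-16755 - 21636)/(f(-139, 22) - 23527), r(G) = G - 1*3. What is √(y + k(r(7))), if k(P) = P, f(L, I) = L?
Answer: √3148879630/23666 ≈ 2.3711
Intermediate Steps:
r(G) = -3 + G (r(G) = G - 3 = -3 + G)
y = 38391/23666 (y = (-16755 - 21636)/(-139 - 23527) = -38391/(-23666) = -38391*(-1/23666) = 38391/23666 ≈ 1.6222)
√(y + k(r(7))) = √(38391/23666 + (-3 + 7)) = √(38391/23666 + 4) = √(133055/23666) = √3148879630/23666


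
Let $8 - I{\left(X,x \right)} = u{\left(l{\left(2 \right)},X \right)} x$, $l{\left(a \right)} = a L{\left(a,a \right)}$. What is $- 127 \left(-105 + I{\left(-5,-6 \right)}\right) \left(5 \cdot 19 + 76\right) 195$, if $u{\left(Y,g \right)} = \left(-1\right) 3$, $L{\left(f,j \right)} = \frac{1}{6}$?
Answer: $487003725$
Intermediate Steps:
$L{\left(f,j \right)} = \frac{1}{6}$
$l{\left(a \right)} = \frac{a}{6}$ ($l{\left(a \right)} = a \frac{1}{6} = \frac{a}{6}$)
$u{\left(Y,g \right)} = -3$
$I{\left(X,x \right)} = 8 + 3 x$ ($I{\left(X,x \right)} = 8 - - 3 x = 8 + 3 x$)
$- 127 \left(-105 + I{\left(-5,-6 \right)}\right) \left(5 \cdot 19 + 76\right) 195 = - 127 \left(-105 + \left(8 + 3 \left(-6\right)\right)\right) \left(5 \cdot 19 + 76\right) 195 = - 127 \left(-105 + \left(8 - 18\right)\right) \left(95 + 76\right) 195 = - 127 \left(-105 - 10\right) 171 \cdot 195 = - 127 \left(\left(-115\right) 171\right) 195 = \left(-127\right) \left(-19665\right) 195 = 2497455 \cdot 195 = 487003725$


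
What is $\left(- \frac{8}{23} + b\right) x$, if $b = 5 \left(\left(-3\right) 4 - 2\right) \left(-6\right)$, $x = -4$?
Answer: $- \frac{38608}{23} \approx -1678.6$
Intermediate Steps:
$b = 420$ ($b = 5 \left(-12 - 2\right) \left(-6\right) = 5 \left(-14\right) \left(-6\right) = \left(-70\right) \left(-6\right) = 420$)
$\left(- \frac{8}{23} + b\right) x = \left(- \frac{8}{23} + 420\right) \left(-4\right) = \frac{9652}{23} \left(-4\right) = - \frac{38608}{23}$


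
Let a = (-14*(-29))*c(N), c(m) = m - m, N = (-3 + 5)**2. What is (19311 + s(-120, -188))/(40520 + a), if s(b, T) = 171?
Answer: 9741/20260 ≈ 0.48080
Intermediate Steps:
N = 4 (N = 2**2 = 4)
c(m) = 0
a = 0 (a = -14*(-29)*0 = 406*0 = 0)
(19311 + s(-120, -188))/(40520 + a) = (19311 + 171)/(40520 + 0) = 19482/40520 = 19482*(1/40520) = 9741/20260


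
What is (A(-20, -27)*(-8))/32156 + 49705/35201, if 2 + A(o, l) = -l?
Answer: 397818445/282980839 ≈ 1.4058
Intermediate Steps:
A(o, l) = -2 - l
(A(-20, -27)*(-8))/32156 + 49705/35201 = ((-2 - 1*(-27))*(-8))/32156 + 49705/35201 = ((-2 + 27)*(-8))*(1/32156) + 49705*(1/35201) = (25*(-8))*(1/32156) + 49705/35201 = -200*1/32156 + 49705/35201 = -50/8039 + 49705/35201 = 397818445/282980839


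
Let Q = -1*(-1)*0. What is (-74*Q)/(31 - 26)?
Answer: 0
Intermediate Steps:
Q = 0 (Q = 1*0 = 0)
(-74*Q)/(31 - 26) = (-74*0)/(31 - 26) = 0/5 = 0*(⅕) = 0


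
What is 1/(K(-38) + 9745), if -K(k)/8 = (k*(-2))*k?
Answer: 1/32849 ≈ 3.0442e-5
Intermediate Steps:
K(k) = 16*k² (K(k) = -8*k*(-2)*k = -8*(-2*k)*k = -(-16)*k² = 16*k²)
1/(K(-38) + 9745) = 1/(16*(-38)² + 9745) = 1/(16*1444 + 9745) = 1/(23104 + 9745) = 1/32849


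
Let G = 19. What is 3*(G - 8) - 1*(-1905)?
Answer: 1938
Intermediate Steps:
3*(G - 8) - 1*(-1905) = 3*(19 - 8) - 1*(-1905) = 3*11 + 1905 = 33 + 1905 = 1938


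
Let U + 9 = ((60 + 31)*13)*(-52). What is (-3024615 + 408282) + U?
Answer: -2677858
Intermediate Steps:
U = -61525 (U = -9 + ((60 + 31)*13)*(-52) = -9 + (91*13)*(-52) = -9 + 1183*(-52) = -9 - 61516 = -61525)
(-3024615 + 408282) + U = (-3024615 + 408282) - 61525 = -2616333 - 61525 = -2677858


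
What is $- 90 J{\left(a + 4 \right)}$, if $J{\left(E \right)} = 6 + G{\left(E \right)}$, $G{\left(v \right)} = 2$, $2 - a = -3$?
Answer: $-720$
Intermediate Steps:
$a = 5$ ($a = 2 - -3 = 2 + 3 = 5$)
$J{\left(E \right)} = 8$ ($J{\left(E \right)} = 6 + 2 = 8$)
$- 90 J{\left(a + 4 \right)} = \left(-90\right) 8 = -720$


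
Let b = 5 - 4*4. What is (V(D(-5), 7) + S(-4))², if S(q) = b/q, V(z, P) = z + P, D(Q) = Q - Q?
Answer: 1521/16 ≈ 95.063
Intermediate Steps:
D(Q) = 0
b = -11 (b = 5 - 16 = -11)
V(z, P) = P + z
S(q) = -11/q
(V(D(-5), 7) + S(-4))² = ((7 + 0) - 11/(-4))² = (7 - 11*(-¼))² = (7 + 11/4)² = (39/4)² = 1521/16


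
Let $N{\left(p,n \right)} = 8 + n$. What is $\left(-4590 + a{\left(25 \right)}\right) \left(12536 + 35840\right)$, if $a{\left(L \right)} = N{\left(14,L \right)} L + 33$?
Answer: $-180539232$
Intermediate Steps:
$a{\left(L \right)} = 33 + L \left(8 + L\right)$ ($a{\left(L \right)} = \left(8 + L\right) L + 33 = L \left(8 + L\right) + 33 = 33 + L \left(8 + L\right)$)
$\left(-4590 + a{\left(25 \right)}\right) \left(12536 + 35840\right) = \left(-4590 + \left(33 + 25 \left(8 + 25\right)\right)\right) \left(12536 + 35840\right) = \left(-4590 + \left(33 + 25 \cdot 33\right)\right) 48376 = \left(-4590 + \left(33 + 825\right)\right) 48376 = \left(-4590 + 858\right) 48376 = \left(-3732\right) 48376 = -180539232$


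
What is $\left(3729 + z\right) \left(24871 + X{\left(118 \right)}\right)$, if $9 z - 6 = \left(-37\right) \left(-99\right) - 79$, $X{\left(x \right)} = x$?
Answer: $\frac{928366339}{9} \approx 1.0315 \cdot 10^{8}$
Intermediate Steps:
$z = \frac{3590}{9}$ ($z = \frac{2}{3} + \frac{\left(-37\right) \left(-99\right) - 79}{9} = \frac{2}{3} + \frac{3663 - 79}{9} = \frac{2}{3} + \frac{1}{9} \cdot 3584 = \frac{2}{3} + \frac{3584}{9} = \frac{3590}{9} \approx 398.89$)
$\left(3729 + z\right) \left(24871 + X{\left(118 \right)}\right) = \left(3729 + \frac{3590}{9}\right) \left(24871 + 118\right) = \frac{37151}{9} \cdot 24989 = \frac{928366339}{9}$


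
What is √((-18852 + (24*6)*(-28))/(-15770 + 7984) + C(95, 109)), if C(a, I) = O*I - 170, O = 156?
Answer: 2*√63792843043/3893 ≈ 129.76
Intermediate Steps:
C(a, I) = -170 + 156*I (C(a, I) = 156*I - 170 = -170 + 156*I)
√((-18852 + (24*6)*(-28))/(-15770 + 7984) + C(95, 109)) = √((-18852 + (24*6)*(-28))/(-15770 + 7984) + (-170 + 156*109)) = √((-18852 + 144*(-28))/(-7786) + (-170 + 17004)) = √((-18852 - 4032)*(-1/7786) + 16834) = √(-22884*(-1/7786) + 16834) = √(11442/3893 + 16834) = √(65546204/3893) = 2*√63792843043/3893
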